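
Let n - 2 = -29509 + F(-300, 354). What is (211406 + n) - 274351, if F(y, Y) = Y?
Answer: -92098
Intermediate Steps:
n = -29153 (n = 2 + (-29509 + 354) = 2 - 29155 = -29153)
(211406 + n) - 274351 = (211406 - 29153) - 274351 = 182253 - 274351 = -92098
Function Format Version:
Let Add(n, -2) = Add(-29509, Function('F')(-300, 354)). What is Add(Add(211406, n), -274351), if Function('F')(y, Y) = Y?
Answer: -92098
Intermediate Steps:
n = -29153 (n = Add(2, Add(-29509, 354)) = Add(2, -29155) = -29153)
Add(Add(211406, n), -274351) = Add(Add(211406, -29153), -274351) = Add(182253, -274351) = -92098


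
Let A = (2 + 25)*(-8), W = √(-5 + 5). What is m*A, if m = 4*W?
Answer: 0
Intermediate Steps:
W = 0 (W = √0 = 0)
m = 0 (m = 4*0 = 0)
A = -216 (A = 27*(-8) = -216)
m*A = 0*(-216) = 0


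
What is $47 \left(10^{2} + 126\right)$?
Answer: $10622$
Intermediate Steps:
$47 \left(10^{2} + 126\right) = 47 \left(100 + 126\right) = 47 \cdot 226 = 10622$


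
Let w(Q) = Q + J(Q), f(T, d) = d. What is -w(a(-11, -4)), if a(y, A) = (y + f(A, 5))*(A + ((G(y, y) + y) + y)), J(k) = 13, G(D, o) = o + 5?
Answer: -205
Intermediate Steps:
G(D, o) = 5 + o
a(y, A) = (5 + y)*(5 + A + 3*y) (a(y, A) = (y + 5)*(A + (((5 + y) + y) + y)) = (5 + y)*(A + ((5 + 2*y) + y)) = (5 + y)*(A + (5 + 3*y)) = (5 + y)*(5 + A + 3*y))
w(Q) = 13 + Q (w(Q) = Q + 13 = 13 + Q)
-w(a(-11, -4)) = -(13 + (25 + 3*(-11)² + 5*(-4) + 20*(-11) - 4*(-11))) = -(13 + (25 + 3*121 - 20 - 220 + 44)) = -(13 + (25 + 363 - 20 - 220 + 44)) = -(13 + 192) = -1*205 = -205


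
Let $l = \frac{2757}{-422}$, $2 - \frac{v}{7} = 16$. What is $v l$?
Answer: $\frac{135093}{211} \approx 640.25$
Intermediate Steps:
$v = -98$ ($v = 14 - 112 = -98$)
$l = - \frac{2757}{422}$ ($l = 2757 \left(- \frac{1}{422}\right) = - \frac{2757}{422} \approx -6.5332$)
$v l = \left(-98\right) \left(- \frac{2757}{422}\right) = \frac{135093}{211}$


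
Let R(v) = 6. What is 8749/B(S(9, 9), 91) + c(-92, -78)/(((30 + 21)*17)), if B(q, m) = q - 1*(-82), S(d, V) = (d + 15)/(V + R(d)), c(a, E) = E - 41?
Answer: 2228069/21318 ≈ 104.52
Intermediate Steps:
c(a, E) = -41 + E
S(d, V) = (15 + d)/(6 + V) (S(d, V) = (d + 15)/(V + 6) = (15 + d)/(6 + V))
B(q, m) = 82 + q (B(q, m) = q + 82 = 82 + q)
8749/B(S(9, 9), 91) + c(-92, -78)/(((30 + 21)*17)) = 8749/(82 + (15 + 9)/(6 + 9)) + (-41 - 78)/(((30 + 21)*17)) = 8749/(82 + 24/15) - 119/(51*17) = 8749/(82 + (1/15)*24) - 119/867 = 8749/(82 + 8/5) - 119*1/867 = 8749/(418/5) - 7/51 = 8749*(5/418) - 7/51 = 43745/418 - 7/51 = 2228069/21318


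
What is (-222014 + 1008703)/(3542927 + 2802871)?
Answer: 786689/6345798 ≈ 0.12397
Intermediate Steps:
(-222014 + 1008703)/(3542927 + 2802871) = 786689/6345798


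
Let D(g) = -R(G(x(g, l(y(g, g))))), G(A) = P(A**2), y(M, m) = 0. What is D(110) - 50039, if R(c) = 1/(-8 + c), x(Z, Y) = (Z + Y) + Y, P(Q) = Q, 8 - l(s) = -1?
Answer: -819438665/16376 ≈ -50039.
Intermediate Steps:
l(s) = 9 (l(s) = 8 - 1*(-1) = 8 + 1 = 9)
x(Z, Y) = Z + 2*Y (x(Z, Y) = (Y + Z) + Y = Z + 2*Y)
G(A) = A**2
D(g) = -1/(-8 + (18 + g)**2) (D(g) = -1/(-8 + (g + 2*9)**2) = -1/(-8 + (g + 18)**2) = -1/(-8 + (18 + g)**2))
D(110) - 50039 = -1/(-8 + (18 + 110)**2) - 50039 = -1/(-8 + 128**2) - 50039 = -1/(-8 + 16384) - 50039 = -1/16376 - 50039 = -819438665/16376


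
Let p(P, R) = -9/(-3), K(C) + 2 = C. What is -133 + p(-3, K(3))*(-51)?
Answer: -286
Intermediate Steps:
K(C) = -2 + C
p(P, R) = 3 (p(P, R) = -9*(-⅓) = 3)
-133 + p(-3, K(3))*(-51) = -133 + 3*(-51) = -133 - 153 = -286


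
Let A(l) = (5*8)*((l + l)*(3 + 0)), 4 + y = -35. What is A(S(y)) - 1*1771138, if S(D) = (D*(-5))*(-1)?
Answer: -1817938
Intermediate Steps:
y = -39 (y = -4 - 35 = -39)
S(D) = 5*D (S(D) = -5*D*(-1) = 5*D)
A(l) = 240*l (A(l) = 40*((2*l)*3) = 40*(6*l) = 240*l)
A(S(y)) - 1*1771138 = 240*(5*(-39)) - 1*1771138 = 240*(-195) - 1771138 = -46800 - 1771138 = -1817938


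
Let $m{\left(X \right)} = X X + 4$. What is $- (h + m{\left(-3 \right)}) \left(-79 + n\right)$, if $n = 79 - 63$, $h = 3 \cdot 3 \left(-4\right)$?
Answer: $-1449$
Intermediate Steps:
$m{\left(X \right)} = 4 + X^{2}$ ($m{\left(X \right)} = X^{2} + 4 = 4 + X^{2}$)
$h = -36$ ($h = 9 \left(-4\right) = -36$)
$n = 16$ ($n = 79 - 63 = 16$)
$- (h + m{\left(-3 \right)}) \left(-79 + n\right) = - (-36 + \left(4 + \left(-3\right)^{2}\right)) \left(-79 + 16\right) = - (-36 + \left(4 + 9\right)) \left(-63\right) = - (-36 + 13) \left(-63\right) = \left(-1\right) \left(-23\right) \left(-63\right) = 23 \left(-63\right) = -1449$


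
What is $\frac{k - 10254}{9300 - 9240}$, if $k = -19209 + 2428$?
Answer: $- \frac{5407}{12} \approx -450.58$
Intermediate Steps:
$k = -16781$
$\frac{k - 10254}{9300 - 9240} = \frac{-16781 - 10254}{9300 - 9240} = - \frac{27035}{60} = \left(-27035\right) \frac{1}{60} = - \frac{5407}{12}$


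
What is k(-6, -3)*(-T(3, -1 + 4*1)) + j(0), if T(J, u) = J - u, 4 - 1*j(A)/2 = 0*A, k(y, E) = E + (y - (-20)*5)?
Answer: 8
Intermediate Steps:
k(y, E) = 100 + E + y (k(y, E) = E + (y - 5*(-20)) = E + (y + 100) = E + (100 + y) = 100 + E + y)
j(A) = 8 (j(A) = 8 - 0*A = 8 - 2*0 = 8 + 0 = 8)
k(-6, -3)*(-T(3, -1 + 4*1)) + j(0) = (100 - 3 - 6)*(-(3 - (-1 + 4*1))) + 8 = 91*(-(3 - (-1 + 4))) + 8 = 91*(-(3 - 1*3)) + 8 = 91*(-(3 - 3)) + 8 = 91*(-1*0) + 8 = 91*0 + 8 = 0 + 8 = 8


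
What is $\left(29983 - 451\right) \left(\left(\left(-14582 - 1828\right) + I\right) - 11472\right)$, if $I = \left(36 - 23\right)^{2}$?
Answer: $-818420316$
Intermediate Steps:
$I = 169$ ($I = 13^{2} = 169$)
$\left(29983 - 451\right) \left(\left(\left(-14582 - 1828\right) + I\right) - 11472\right) = \left(29983 - 451\right) \left(\left(\left(-14582 - 1828\right) + 169\right) - 11472\right) = 29532 \left(\left(-16410 + 169\right) - 11472\right) = 29532 \left(-16241 - 11472\right) = 29532 \left(-27713\right) = -818420316$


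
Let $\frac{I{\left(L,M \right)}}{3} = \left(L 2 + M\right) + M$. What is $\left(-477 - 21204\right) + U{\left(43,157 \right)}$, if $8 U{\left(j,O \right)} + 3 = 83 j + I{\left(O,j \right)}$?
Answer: $- \frac{84341}{4} \approx -21085.0$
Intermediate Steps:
$I{\left(L,M \right)} = 6 L + 6 M$ ($I{\left(L,M \right)} = 3 \left(\left(L 2 + M\right) + M\right) = 3 \left(\left(2 L + M\right) + M\right) = 3 \left(\left(M + 2 L\right) + M\right) = 3 \left(2 L + 2 M\right) = 6 L + 6 M$)
$U{\left(j,O \right)} = - \frac{3}{8} + \frac{3 O}{4} + \frac{89 j}{8}$ ($U{\left(j,O \right)} = - \frac{3}{8} + \frac{83 j + \left(6 O + 6 j\right)}{8} = - \frac{3}{8} + \frac{6 O + 89 j}{8} = - \frac{3}{8} + \left(\frac{3 O}{4} + \frac{89 j}{8}\right) = - \frac{3}{8} + \frac{3 O}{4} + \frac{89 j}{8}$)
$\left(-477 - 21204\right) + U{\left(43,157 \right)} = \left(-477 - 21204\right) + \left(- \frac{3}{8} + \frac{3}{4} \cdot 157 + \frac{89}{8} \cdot 43\right) = -21681 + \left(- \frac{3}{8} + \frac{471}{4} + \frac{3827}{8}\right) = -21681 + \frac{2383}{4} = - \frac{84341}{4}$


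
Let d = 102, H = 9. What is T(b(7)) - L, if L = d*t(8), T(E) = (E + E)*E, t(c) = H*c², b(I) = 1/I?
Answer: -2878846/49 ≈ -58752.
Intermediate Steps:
t(c) = 9*c²
T(E) = 2*E² (T(E) = (2*E)*E = 2*E²)
L = 58752 (L = 102*(9*8²) = 102*(9*64) = 102*576 = 58752)
T(b(7)) - L = 2*(1/7)² - 1*58752 = 2*(⅐)² - 58752 = 2*(1/49) - 58752 = 2/49 - 58752 = -2878846/49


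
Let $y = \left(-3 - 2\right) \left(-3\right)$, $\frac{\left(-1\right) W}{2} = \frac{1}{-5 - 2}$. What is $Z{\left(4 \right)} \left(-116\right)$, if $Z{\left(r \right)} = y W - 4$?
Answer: $- \frac{232}{7} \approx -33.143$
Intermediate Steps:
$W = \frac{2}{7}$ ($W = - \frac{2}{-5 - 2} = - \frac{2}{-7} = \left(-2\right) \left(- \frac{1}{7}\right) = \frac{2}{7} \approx 0.28571$)
$y = 15$ ($y = \left(-3 - 2\right) \left(-3\right) = \left(-5\right) \left(-3\right) = 15$)
$Z{\left(r \right)} = \frac{2}{7}$ ($Z{\left(r \right)} = 15 \cdot \frac{2}{7} - 4 = \frac{30}{7} - 4 = \frac{2}{7}$)
$Z{\left(4 \right)} \left(-116\right) = \frac{2}{7} \left(-116\right) = - \frac{232}{7}$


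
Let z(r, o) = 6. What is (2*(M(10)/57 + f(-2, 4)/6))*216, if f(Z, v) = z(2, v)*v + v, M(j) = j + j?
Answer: 41184/19 ≈ 2167.6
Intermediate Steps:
M(j) = 2*j
f(Z, v) = 7*v (f(Z, v) = 6*v + v = 7*v)
(2*(M(10)/57 + f(-2, 4)/6))*216 = (2*((2*10)/57 + (7*4)/6))*216 = (2*(20*(1/57) + 28*(⅙)))*216 = (2*(20/57 + 14/3))*216 = (2*(286/57))*216 = (572/57)*216 = 41184/19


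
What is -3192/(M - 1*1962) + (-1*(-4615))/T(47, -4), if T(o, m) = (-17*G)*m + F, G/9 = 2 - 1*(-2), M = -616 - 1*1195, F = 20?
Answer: 3612893/1330252 ≈ 2.7159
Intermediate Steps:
M = -1811 (M = -616 - 1195 = -1811)
G = 36 (G = 9*(2 - 1*(-2)) = 9*(2 + 2) = 9*4 = 36)
T(o, m) = 20 - 612*m (T(o, m) = (-17*36)*m + 20 = -612*m + 20 = 20 - 612*m)
-3192/(M - 1*1962) + (-1*(-4615))/T(47, -4) = -3192/(-1811 - 1*1962) + (-1*(-4615))/(20 - 612*(-4)) = -3192/(-1811 - 1962) + 4615/(20 + 2448) = -3192/(-3773) + 4615/2468 = -3192*(-1/3773) + 4615*(1/2468) = 456/539 + 4615/2468 = 3612893/1330252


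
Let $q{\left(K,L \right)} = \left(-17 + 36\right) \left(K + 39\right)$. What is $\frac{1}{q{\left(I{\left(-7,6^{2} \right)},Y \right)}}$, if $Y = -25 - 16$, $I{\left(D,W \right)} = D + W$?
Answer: $\frac{1}{1292} \approx 0.00077399$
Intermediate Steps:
$Y = -41$ ($Y = -25 - 16 = -41$)
$q{\left(K,L \right)} = 741 + 19 K$ ($q{\left(K,L \right)} = 19 \left(39 + K\right) = 741 + 19 K$)
$\frac{1}{q{\left(I{\left(-7,6^{2} \right)},Y \right)}} = \frac{1}{741 + 19 \left(-7 + 6^{2}\right)} = \frac{1}{741 + 19 \left(-7 + 36\right)} = \frac{1}{741 + 19 \cdot 29} = \frac{1}{741 + 551} = \frac{1}{1292}$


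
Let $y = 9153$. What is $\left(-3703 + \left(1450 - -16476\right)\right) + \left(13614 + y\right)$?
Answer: $36990$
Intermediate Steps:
$\left(-3703 + \left(1450 - -16476\right)\right) + \left(13614 + y\right) = \left(-3703 + \left(1450 - -16476\right)\right) + \left(13614 + 9153\right) = \left(-3703 + \left(1450 + 16476\right)\right) + 22767 = \left(-3703 + 17926\right) + 22767 = 14223 + 22767 = 36990$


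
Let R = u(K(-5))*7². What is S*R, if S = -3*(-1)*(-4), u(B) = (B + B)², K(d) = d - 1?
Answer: -84672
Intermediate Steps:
K(d) = -1 + d
u(B) = 4*B² (u(B) = (2*B)² = 4*B²)
R = 7056 (R = (4*(-1 - 5)²)*7² = (4*(-6)²)*49 = (4*36)*49 = 144*49 = 7056)
S = -12 (S = 3*(-4) = -12)
S*R = -12*7056 = -84672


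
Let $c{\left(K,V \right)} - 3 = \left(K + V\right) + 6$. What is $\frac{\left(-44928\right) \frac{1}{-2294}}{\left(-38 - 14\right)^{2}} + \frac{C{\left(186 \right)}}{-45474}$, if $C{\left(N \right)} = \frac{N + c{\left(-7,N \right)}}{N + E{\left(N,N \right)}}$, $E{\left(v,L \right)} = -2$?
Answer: $\frac{3140149}{436236216} \approx 0.0071983$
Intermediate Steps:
$c{\left(K,V \right)} = 9 + K + V$ ($c{\left(K,V \right)} = 3 + \left(\left(K + V\right) + 6\right) = 3 + \left(6 + K + V\right) = 9 + K + V$)
$C{\left(N \right)} = \frac{2 + 2 N}{-2 + N}$ ($C{\left(N \right)} = \frac{N + \left(9 - 7 + N\right)}{N - 2} = \frac{N + \left(2 + N\right)}{-2 + N} = \frac{2 + 2 N}{-2 + N}$)
$\frac{\left(-44928\right) \frac{1}{-2294}}{\left(-38 - 14\right)^{2}} + \frac{C{\left(186 \right)}}{-45474} = \frac{\left(-44928\right) \frac{1}{-2294}}{\left(-38 - 14\right)^{2}} + \frac{2 \frac{1}{-2 + 186} \left(1 + 186\right)}{-45474} = \frac{\left(-44928\right) \left(- \frac{1}{2294}\right)}{\left(-52\right)^{2}} + 2 \cdot \frac{1}{184} \cdot 187 \left(- \frac{1}{45474}\right) = \frac{22464}{1147 \cdot 2704} + 2 \cdot \frac{1}{184} \cdot 187 \left(- \frac{1}{45474}\right) = \frac{22464}{1147} \cdot \frac{1}{2704} + \frac{187}{92} \left(- \frac{1}{45474}\right) = \frac{108}{14911} - \frac{17}{380328} = \frac{3140149}{436236216}$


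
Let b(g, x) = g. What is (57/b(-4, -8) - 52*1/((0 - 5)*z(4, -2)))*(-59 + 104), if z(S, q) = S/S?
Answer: -693/4 ≈ -173.25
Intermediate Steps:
z(S, q) = 1
(57/b(-4, -8) - 52*1/((0 - 5)*z(4, -2)))*(-59 + 104) = (57/(-4) - 52/(0 - 5))*(-59 + 104) = (57*(-¼) - 52/((-5*1)))*45 = (-57/4 - 52/(-5))*45 = (-57/4 - 52*(-⅕))*45 = (-57/4 + 52/5)*45 = -77/20*45 = -693/4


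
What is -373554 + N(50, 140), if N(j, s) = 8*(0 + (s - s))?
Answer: -373554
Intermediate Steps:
N(j, s) = 0 (N(j, s) = 8*(0 + 0) = 8*0 = 0)
-373554 + N(50, 140) = -373554 + 0 = -373554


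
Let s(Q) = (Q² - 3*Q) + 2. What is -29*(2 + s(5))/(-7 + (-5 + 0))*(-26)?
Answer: -2639/3 ≈ -879.67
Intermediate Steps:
s(Q) = 2 + Q² - 3*Q
-29*(2 + s(5))/(-7 + (-5 + 0))*(-26) = -29*(2 + (2 + 5² - 3*5))/(-7 + (-5 + 0))*(-26) = -29*(2 + (2 + 25 - 15))/(-7 - 5)*(-26) = -29*(2 + 12)/(-12)*(-26) = -406*(-1)/12*(-26) = -29*(-7/6)*(-26) = (203/6)*(-26) = -2639/3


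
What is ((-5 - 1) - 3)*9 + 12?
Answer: -69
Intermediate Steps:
((-5 - 1) - 3)*9 + 12 = (-6 - 3)*9 + 12 = -9*9 + 12 = -81 + 12 = -69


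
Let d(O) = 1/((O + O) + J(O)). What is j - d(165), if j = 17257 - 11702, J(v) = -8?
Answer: 1788709/322 ≈ 5555.0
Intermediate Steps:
d(O) = 1/(-8 + 2*O) (d(O) = 1/((O + O) - 8) = 1/(2*O - 8) = 1/(-8 + 2*O))
j = 5555
j - d(165) = 5555 - 1/(2*(-4 + 165)) = 5555 - 1/(2*161) = 5555 - 1*1/322 = 5555 - 1/322 = 1788709/322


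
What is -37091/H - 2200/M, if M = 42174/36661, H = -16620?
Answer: -20286492851/10620180 ≈ -1910.2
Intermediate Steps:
M = 42174/36661 (M = 42174*(1/36661) = 42174/36661 ≈ 1.1504)
-37091/H - 2200/M = -37091/(-16620) - 2200/42174/36661 = -37091*(-1/16620) - 2200*36661/42174 = 37091/16620 - 3666100/1917 = -20286492851/10620180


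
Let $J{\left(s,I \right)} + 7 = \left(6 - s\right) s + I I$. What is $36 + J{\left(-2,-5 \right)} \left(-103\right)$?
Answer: $-170$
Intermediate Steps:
$J{\left(s,I \right)} = -7 + I^{2} + s \left(6 - s\right)$ ($J{\left(s,I \right)} = -7 + \left(\left(6 - s\right) s + I I\right) = -7 + \left(s \left(6 - s\right) + I^{2}\right) = -7 + \left(I^{2} + s \left(6 - s\right)\right) = -7 + I^{2} + s \left(6 - s\right)$)
$36 + J{\left(-2,-5 \right)} \left(-103\right) = 36 + \left(-7 + \left(-5\right)^{2} - \left(-2\right)^{2} + 6 \left(-2\right)\right) \left(-103\right) = 36 + \left(-7 + 25 - 4 - 12\right) \left(-103\right) = 36 + 2 \left(-103\right) = 36 - 206 = -170$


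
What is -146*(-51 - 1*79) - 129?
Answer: 18851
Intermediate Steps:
-146*(-51 - 1*79) - 129 = -146*(-51 - 79) - 129 = -146*(-130) - 129 = 18980 - 129 = 18851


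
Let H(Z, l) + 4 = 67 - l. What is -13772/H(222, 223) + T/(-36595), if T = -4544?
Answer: 25235669/292760 ≈ 86.199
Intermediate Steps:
H(Z, l) = 63 - l (H(Z, l) = -4 + (67 - l) = 63 - l)
-13772/H(222, 223) + T/(-36595) = -13772/(63 - 1*223) - 4544/(-36595) = -13772/(63 - 223) - 4544*(-1/36595) = -13772/(-160) + 4544/36595 = -13772*(-1/160) + 4544/36595 = 3443/40 + 4544/36595 = 25235669/292760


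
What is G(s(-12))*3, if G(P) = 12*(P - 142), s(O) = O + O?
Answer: -5976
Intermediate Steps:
s(O) = 2*O
G(P) = -1704 + 12*P (G(P) = 12*(-142 + P) = -1704 + 12*P)
G(s(-12))*3 = (-1704 + 12*(2*(-12)))*3 = (-1704 + 12*(-24))*3 = (-1704 - 288)*3 = -1992*3 = -5976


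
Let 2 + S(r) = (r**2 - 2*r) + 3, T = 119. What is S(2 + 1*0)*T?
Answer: 119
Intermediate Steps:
S(r) = 1 + r**2 - 2*r (S(r) = -2 + ((r**2 - 2*r) + 3) = -2 + (3 + r**2 - 2*r) = 1 + r**2 - 2*r)
S(2 + 1*0)*T = (1 + (2 + 1*0)**2 - 2*(2 + 1*0))*119 = (1 + (2 + 0)**2 - 2*(2 + 0))*119 = (1 + 2**2 - 2*2)*119 = (1 + 4 - 4)*119 = 1*119 = 119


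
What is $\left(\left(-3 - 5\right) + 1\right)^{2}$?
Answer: $49$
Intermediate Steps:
$\left(\left(-3 - 5\right) + 1\right)^{2} = \left(-8 + 1\right)^{2} = \left(-7\right)^{2} = 49$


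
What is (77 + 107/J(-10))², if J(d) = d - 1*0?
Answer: 439569/100 ≈ 4395.7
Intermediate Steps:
J(d) = d (J(d) = d + 0 = d)
(77 + 107/J(-10))² = (77 + 107/(-10))² = (77 + 107*(-⅒))² = (77 - 107/10)² = (663/10)² = 439569/100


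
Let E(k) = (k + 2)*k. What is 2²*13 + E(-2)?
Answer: 52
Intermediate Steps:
E(k) = k*(2 + k) (E(k) = (2 + k)*k = k*(2 + k))
2²*13 + E(-2) = 2²*13 - 2*(2 - 2) = 4*13 - 2*0 = 52 + 0 = 52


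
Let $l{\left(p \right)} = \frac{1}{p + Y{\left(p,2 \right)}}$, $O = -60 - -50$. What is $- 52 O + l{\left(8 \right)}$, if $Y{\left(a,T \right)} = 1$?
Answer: $\frac{4681}{9} \approx 520.11$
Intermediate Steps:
$O = -10$ ($O = -60 + 50 = -10$)
$l{\left(p \right)} = \frac{1}{1 + p}$ ($l{\left(p \right)} = \frac{1}{p + 1} = \frac{1}{1 + p}$)
$- 52 O + l{\left(8 \right)} = \left(-52\right) \left(-10\right) + \frac{1}{1 + 8} = 520 + \frac{1}{9} = \frac{4681}{9}$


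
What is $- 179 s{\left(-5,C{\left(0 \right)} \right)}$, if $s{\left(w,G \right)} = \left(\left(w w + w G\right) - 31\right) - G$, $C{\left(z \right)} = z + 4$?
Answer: $5370$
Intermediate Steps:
$C{\left(z \right)} = 4 + z$
$s{\left(w,G \right)} = -31 + w^{2} - G + G w$ ($s{\left(w,G \right)} = \left(\left(w^{2} + G w\right) - 31\right) - G = \left(-31 + w^{2} + G w\right) - G = -31 + w^{2} - G + G w$)
$- 179 s{\left(-5,C{\left(0 \right)} \right)} = - 179 \left(-31 + \left(-5\right)^{2} - \left(4 + 0\right) + \left(4 + 0\right) \left(-5\right)\right) = - 179 \left(-31 + 25 - 4 + 4 \left(-5\right)\right) = - 179 \left(-31 + 25 - 4 - 20\right) = \left(-179\right) \left(-30\right) = 5370$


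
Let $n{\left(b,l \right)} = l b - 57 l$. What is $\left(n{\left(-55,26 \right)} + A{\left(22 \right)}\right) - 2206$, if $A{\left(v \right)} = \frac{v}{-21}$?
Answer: $- \frac{107500}{21} \approx -5119.0$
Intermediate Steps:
$n{\left(b,l \right)} = - 57 l + b l$ ($n{\left(b,l \right)} = b l - 57 l = - 57 l + b l$)
$A{\left(v \right)} = - \frac{v}{21}$ ($A{\left(v \right)} = v \left(- \frac{1}{21}\right) = - \frac{v}{21}$)
$\left(n{\left(-55,26 \right)} + A{\left(22 \right)}\right) - 2206 = \left(26 \left(-57 - 55\right) - \frac{22}{21}\right) - 2206 = \left(26 \left(-112\right) - \frac{22}{21}\right) - 2206 = \left(-2912 - \frac{22}{21}\right) - 2206 = - \frac{61174}{21} - 2206 = - \frac{107500}{21}$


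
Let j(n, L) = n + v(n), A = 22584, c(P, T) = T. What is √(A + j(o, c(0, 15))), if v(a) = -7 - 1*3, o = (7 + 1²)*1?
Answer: √22582 ≈ 150.27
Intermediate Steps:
o = 8 (o = (7 + 1)*1 = 8*1 = 8)
v(a) = -10 (v(a) = -7 - 3 = -10)
j(n, L) = -10 + n (j(n, L) = n - 10 = -10 + n)
√(A + j(o, c(0, 15))) = √(22584 + (-10 + 8)) = √(22584 - 2) = √22582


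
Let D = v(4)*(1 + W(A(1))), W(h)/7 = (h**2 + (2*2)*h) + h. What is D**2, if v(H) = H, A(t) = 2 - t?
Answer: 29584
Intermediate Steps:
W(h) = 7*h**2 + 35*h (W(h) = 7*((h**2 + (2*2)*h) + h) = 7*((h**2 + 4*h) + h) = 7*(h**2 + 5*h) = 7*h**2 + 35*h)
D = 172 (D = 4*(1 + 7*(2 - 1*1)*(5 + (2 - 1*1))) = 4*(1 + 7*(2 - 1)*(5 + (2 - 1))) = 4*(1 + 7*1*(5 + 1)) = 4*(1 + 7*1*6) = 4*(1 + 42) = 4*43 = 172)
D**2 = 172**2 = 29584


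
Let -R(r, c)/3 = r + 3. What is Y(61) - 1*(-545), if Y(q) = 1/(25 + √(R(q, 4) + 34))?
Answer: 426760/783 - I*√158/783 ≈ 545.03 - 0.016053*I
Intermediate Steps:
R(r, c) = -9 - 3*r (R(r, c) = -3*(r + 3) = -3*(3 + r) = -9 - 3*r)
Y(q) = 1/(25 + √(25 - 3*q)) (Y(q) = 1/(25 + √((-9 - 3*q) + 34)) = 1/(25 + √(25 - 3*q)))
Y(61) - 1*(-545) = 1/(25 + √(25 - 3*61)) - 1*(-545) = 1/(25 + √(25 - 183)) + 545 = 1/(25 + √(-158)) + 545 = 1/(25 + I*√158) + 545 = 545 + 1/(25 + I*√158)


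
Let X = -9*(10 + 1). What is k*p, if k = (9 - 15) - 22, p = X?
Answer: 2772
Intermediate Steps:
X = -99 (X = -9*11 = -99)
p = -99
k = -28 (k = -6 - 22 = -28)
k*p = -28*(-99) = 2772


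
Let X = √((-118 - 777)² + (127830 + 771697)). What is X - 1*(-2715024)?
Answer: 2715024 + 2*√425138 ≈ 2.7163e+6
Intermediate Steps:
X = 2*√425138 (X = √((-895)² + 899527) = √(801025 + 899527) = √1700552 = 2*√425138 ≈ 1304.1)
X - 1*(-2715024) = 2*√425138 - 1*(-2715024) = 2*√425138 + 2715024 = 2715024 + 2*√425138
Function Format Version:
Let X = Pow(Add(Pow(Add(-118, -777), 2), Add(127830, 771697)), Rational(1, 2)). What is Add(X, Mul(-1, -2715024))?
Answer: Add(2715024, Mul(2, Pow(425138, Rational(1, 2)))) ≈ 2.7163e+6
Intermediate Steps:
X = Mul(2, Pow(425138, Rational(1, 2))) (X = Pow(Add(Pow(-895, 2), 899527), Rational(1, 2)) = Pow(Add(801025, 899527), Rational(1, 2)) = Pow(1700552, Rational(1, 2)) = Mul(2, Pow(425138, Rational(1, 2))) ≈ 1304.1)
Add(X, Mul(-1, -2715024)) = Add(Mul(2, Pow(425138, Rational(1, 2))), Mul(-1, -2715024)) = Add(Mul(2, Pow(425138, Rational(1, 2))), 2715024) = Add(2715024, Mul(2, Pow(425138, Rational(1, 2))))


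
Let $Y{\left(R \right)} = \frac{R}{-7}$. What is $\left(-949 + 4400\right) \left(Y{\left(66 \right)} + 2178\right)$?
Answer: $7483740$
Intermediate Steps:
$Y{\left(R \right)} = - \frac{R}{7}$ ($Y{\left(R \right)} = R \left(- \frac{1}{7}\right) = - \frac{R}{7}$)
$\left(-949 + 4400\right) \left(Y{\left(66 \right)} + 2178\right) = \left(-949 + 4400\right) \left(\left(- \frac{1}{7}\right) 66 + 2178\right) = 3451 \left(- \frac{66}{7} + 2178\right) = 3451 \cdot \frac{15180}{7} = 7483740$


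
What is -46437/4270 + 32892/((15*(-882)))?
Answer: -718867/53802 ≈ -13.361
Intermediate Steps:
-46437/4270 + 32892/((15*(-882))) = -46437*1/4270 + 32892/(-13230) = -46437/4270 + 32892*(-1/13230) = -46437/4270 - 5482/2205 = -718867/53802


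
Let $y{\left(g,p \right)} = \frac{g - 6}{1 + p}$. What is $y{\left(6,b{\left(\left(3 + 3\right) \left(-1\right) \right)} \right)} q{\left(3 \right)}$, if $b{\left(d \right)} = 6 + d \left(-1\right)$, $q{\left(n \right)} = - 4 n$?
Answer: $0$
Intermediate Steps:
$b{\left(d \right)} = 6 - d$
$y{\left(g,p \right)} = \frac{-6 + g}{1 + p}$
$y{\left(6,b{\left(\left(3 + 3\right) \left(-1\right) \right)} \right)} q{\left(3 \right)} = \frac{-6 + 6}{1 + \left(6 - \left(3 + 3\right) \left(-1\right)\right)} \left(\left(-4\right) 3\right) = \frac{1}{1 + \left(6 - 6 \left(-1\right)\right)} 0 \left(-12\right) = \frac{1}{1 + \left(6 - -6\right)} 0 \left(-12\right) = \frac{1}{1 + \left(6 + 6\right)} 0 \left(-12\right) = \frac{1}{1 + 12} \cdot 0 \left(-12\right) = \frac{1}{13} \cdot 0 \left(-12\right) = 0 \left(-12\right) = 0$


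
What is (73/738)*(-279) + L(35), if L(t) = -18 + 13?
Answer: -2673/82 ≈ -32.598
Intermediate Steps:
L(t) = -5
(73/738)*(-279) + L(35) = (73/738)*(-279) - 5 = -2263/82 - 5 = -2673/82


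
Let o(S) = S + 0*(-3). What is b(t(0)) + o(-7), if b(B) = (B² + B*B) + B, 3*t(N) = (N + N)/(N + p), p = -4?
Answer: -7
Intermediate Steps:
t(N) = 2*N/(3*(-4 + N)) (t(N) = ((N + N)/(N - 4))/3 = ((2*N)/(-4 + N))/3 = (2*N/(-4 + N))/3 = 2*N/(3*(-4 + N)))
b(B) = B + 2*B² (b(B) = (B² + B²) + B = 2*B² + B = B + 2*B²)
o(S) = S (o(S) = S + 0 = S)
b(t(0)) + o(-7) = ((⅔)*0/(-4 + 0))*(1 + 2*((⅔)*0/(-4 + 0))) - 7 = ((⅔)*0/(-4))*(1 + 2*((⅔)*0/(-4))) - 7 = ((⅔)*0*(-¼))*(1 + 2*((⅔)*0*(-¼))) - 7 = 0*(1 + 2*0) - 7 = 0*(1 + 0) - 7 = 0*1 - 7 = 0 - 7 = -7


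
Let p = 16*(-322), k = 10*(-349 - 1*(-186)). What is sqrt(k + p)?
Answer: I*sqrt(6782) ≈ 82.353*I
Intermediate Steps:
k = -1630 (k = 10*(-349 + 186) = 10*(-163) = -1630)
p = -5152
sqrt(k + p) = sqrt(-1630 - 5152) = sqrt(-6782) = I*sqrt(6782)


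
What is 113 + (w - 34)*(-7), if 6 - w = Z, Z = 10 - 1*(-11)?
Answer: 456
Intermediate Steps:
Z = 21 (Z = 10 + 11 = 21)
w = -15 (w = 6 - 1*21 = 6 - 21 = -15)
113 + (w - 34)*(-7) = 113 + (-15 - 34)*(-7) = 113 - 49*(-7) = 113 + 343 = 456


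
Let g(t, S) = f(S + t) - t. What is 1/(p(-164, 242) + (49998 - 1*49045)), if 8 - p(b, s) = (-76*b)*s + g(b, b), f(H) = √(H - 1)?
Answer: I/(√329 - 3015491*I) ≈ -3.3162e-7 + 1.9947e-12*I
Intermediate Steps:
f(H) = √(-1 + H)
g(t, S) = √(-1 + S + t) - t (g(t, S) = √(-1 + (S + t)) - t = √(-1 + S + t) - t)
p(b, s) = 8 + b - √(-1 + 2*b) + 76*b*s (p(b, s) = 8 - ((-76*b)*s + (√(-1 + b + b) - b)) = 8 - (-76*b*s + (√(-1 + 2*b) - b)) = 8 - (√(-1 + 2*b) - b - 76*b*s) = 8 + (b - √(-1 + 2*b) + 76*b*s) = 8 + b - √(-1 + 2*b) + 76*b*s)
1/(p(-164, 242) + (49998 - 1*49045)) = 1/((8 - 164 - √(-1 + 2*(-164)) + 76*(-164)*242) + (49998 - 1*49045)) = 1/((8 - 164 - √(-1 - 328) - 3016288) + (49998 - 49045)) = 1/((8 - 164 - √(-329) - 3016288) + 953) = 1/((8 - 164 - I*√329 - 3016288) + 953) = 1/((-3016444 - I*√329) + 953) = 1/(-3015491 - I*√329)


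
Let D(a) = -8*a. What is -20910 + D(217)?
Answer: -22646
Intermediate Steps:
-20910 + D(217) = -20910 - 8*217 = -20910 - 1736 = -22646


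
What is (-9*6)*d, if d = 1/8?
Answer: -27/4 ≈ -6.7500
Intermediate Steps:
d = 1/8 ≈ 0.12500
(-9*6)*d = -9*6*(1/8) = -54*1/8 = -27/4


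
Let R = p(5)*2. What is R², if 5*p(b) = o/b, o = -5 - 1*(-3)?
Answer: 16/625 ≈ 0.025600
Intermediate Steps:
o = -2 (o = -5 + 3 = -2)
p(b) = -2/(5*b) (p(b) = (-2/b)/5 = -2/(5*b))
R = -4/25 (R = -⅖/5*2 = -⅖*⅕*2 = -2/25*2 = -4/25 ≈ -0.16000)
R² = (-4/25)² = 16/625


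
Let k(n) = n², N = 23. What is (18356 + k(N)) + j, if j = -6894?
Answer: 11991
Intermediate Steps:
(18356 + k(N)) + j = (18356 + 23²) - 6894 = (18356 + 529) - 6894 = 18885 - 6894 = 11991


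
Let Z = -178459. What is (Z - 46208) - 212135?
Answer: -436802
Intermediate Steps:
(Z - 46208) - 212135 = (-178459 - 46208) - 212135 = -224667 - 212135 = -436802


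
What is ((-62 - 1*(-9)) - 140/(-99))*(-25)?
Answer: 127675/99 ≈ 1289.6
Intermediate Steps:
((-62 - 1*(-9)) - 140/(-99))*(-25) = ((-62 + 9) - 140*(-1/99))*(-25) = (-53 + 140/99)*(-25) = -5107/99*(-25) = 127675/99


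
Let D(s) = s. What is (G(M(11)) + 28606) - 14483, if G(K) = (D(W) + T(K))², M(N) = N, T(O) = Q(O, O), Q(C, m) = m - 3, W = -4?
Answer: 14139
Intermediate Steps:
Q(C, m) = -3 + m
T(O) = -3 + O
G(K) = (-7 + K)² (G(K) = (-4 + (-3 + K))² = (-7 + K)²)
(G(M(11)) + 28606) - 14483 = ((-7 + 11)² + 28606) - 14483 = (4² + 28606) - 14483 = (16 + 28606) - 14483 = 28622 - 14483 = 14139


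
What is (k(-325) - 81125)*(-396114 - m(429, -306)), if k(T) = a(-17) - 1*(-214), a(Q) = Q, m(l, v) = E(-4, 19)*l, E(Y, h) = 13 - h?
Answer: 31848405120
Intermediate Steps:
m(l, v) = -6*l (m(l, v) = (13 - 1*19)*l = (13 - 19)*l = -6*l)
k(T) = 197 (k(T) = -17 - 1*(-214) = -17 + 214 = 197)
(k(-325) - 81125)*(-396114 - m(429, -306)) = (197 - 81125)*(-396114 - (-6)*429) = -80928*(-396114 - 1*(-2574)) = -80928*(-396114 + 2574) = -80928*(-393540) = 31848405120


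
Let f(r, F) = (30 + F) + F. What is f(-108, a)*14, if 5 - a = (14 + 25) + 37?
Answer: -1568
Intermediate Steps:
a = -71 (a = 5 - ((14 + 25) + 37) = 5 - (39 + 37) = 5 - 1*76 = 5 - 76 = -71)
f(r, F) = 30 + 2*F
f(-108, a)*14 = (30 + 2*(-71))*14 = (30 - 142)*14 = -112*14 = -1568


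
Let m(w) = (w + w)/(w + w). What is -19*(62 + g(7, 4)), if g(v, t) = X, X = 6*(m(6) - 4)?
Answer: -836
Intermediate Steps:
m(w) = 1 (m(w) = (2*w)/((2*w)) = (2*w)*(1/(2*w)) = 1)
X = -18 (X = 6*(1 - 4) = 6*(-3) = -18)
g(v, t) = -18
-19*(62 + g(7, 4)) = -19*(62 - 18) = -19*44 = -836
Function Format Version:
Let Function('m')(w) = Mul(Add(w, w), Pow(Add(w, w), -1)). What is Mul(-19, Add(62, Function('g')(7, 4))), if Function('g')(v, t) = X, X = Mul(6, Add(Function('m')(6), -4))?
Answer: -836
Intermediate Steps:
Function('m')(w) = 1 (Function('m')(w) = Mul(Mul(2, w), Pow(Mul(2, w), -1)) = Mul(Mul(2, w), Mul(Rational(1, 2), Pow(w, -1))) = 1)
X = -18 (X = Mul(6, Add(1, -4)) = Mul(6, -3) = -18)
Function('g')(v, t) = -18
Mul(-19, Add(62, Function('g')(7, 4))) = Mul(-19, Add(62, -18)) = Mul(-19, 44) = -836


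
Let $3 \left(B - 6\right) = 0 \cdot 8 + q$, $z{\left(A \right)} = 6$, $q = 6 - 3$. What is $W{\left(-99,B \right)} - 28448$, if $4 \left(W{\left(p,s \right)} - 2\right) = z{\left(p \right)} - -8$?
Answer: $- \frac{56885}{2} \approx -28443.0$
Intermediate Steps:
$q = 3$ ($q = 6 - 3 = 3$)
$B = 7$ ($B = 6 + \frac{0 \cdot 8 + 3}{3} = 6 + \frac{0 + 3}{3} = 6 + \frac{1}{3} \cdot 3 = 6 + 1 = 7$)
$W{\left(p,s \right)} = \frac{11}{2}$ ($W{\left(p,s \right)} = 2 + \frac{6 - -8}{4} = 2 + \frac{6 + 8}{4} = 2 + \frac{1}{4} \cdot 14 = 2 + \frac{7}{2} = \frac{11}{2}$)
$W{\left(-99,B \right)} - 28448 = \frac{11}{2} - 28448 = - \frac{56885}{2}$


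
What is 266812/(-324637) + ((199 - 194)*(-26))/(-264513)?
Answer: -70533039746/85870706781 ≈ -0.82139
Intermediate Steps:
266812/(-324637) + ((199 - 194)*(-26))/(-264513) = 266812*(-1/324637) + (5*(-26))*(-1/264513) = -266812/324637 - 130*(-1/264513) = -266812/324637 + 130/264513 = -70533039746/85870706781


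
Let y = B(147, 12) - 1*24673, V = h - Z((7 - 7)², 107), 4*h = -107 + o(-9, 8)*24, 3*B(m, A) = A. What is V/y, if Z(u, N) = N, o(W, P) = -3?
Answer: 607/98676 ≈ 0.0061514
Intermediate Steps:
B(m, A) = A/3
h = -179/4 (h = (-107 - 3*24)/4 = (-107 - 72)/4 = (¼)*(-179) = -179/4 ≈ -44.750)
V = -607/4 (V = -179/4 - 1*107 = -179/4 - 107 = -607/4 ≈ -151.75)
y = -24669 (y = (⅓)*12 - 1*24673 = 4 - 24673 = -24669)
V/y = -607/4/(-24669) = -607/4*(-1/24669) = 607/98676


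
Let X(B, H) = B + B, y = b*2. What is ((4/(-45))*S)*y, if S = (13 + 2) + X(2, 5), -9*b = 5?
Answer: 152/81 ≈ 1.8765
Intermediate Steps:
b = -5/9 (b = -⅑*5 = -5/9 ≈ -0.55556)
y = -10/9 (y = -5/9*2 = -10/9 ≈ -1.1111)
X(B, H) = 2*B
S = 19 (S = (13 + 2) + 2*2 = 15 + 4 = 19)
((4/(-45))*S)*y = ((4/(-45))*19)*(-10/9) = ((4*(-1/45))*19)*(-10/9) = -4/45*19*(-10/9) = -76/45*(-10/9) = 152/81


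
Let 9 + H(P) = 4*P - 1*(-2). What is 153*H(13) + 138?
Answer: 7023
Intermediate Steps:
H(P) = -7 + 4*P (H(P) = -9 + (4*P - 1*(-2)) = -9 + (4*P + 2) = -9 + (2 + 4*P) = -7 + 4*P)
153*H(13) + 138 = 153*(-7 + 4*13) + 138 = 153*(-7 + 52) + 138 = 153*45 + 138 = 6885 + 138 = 7023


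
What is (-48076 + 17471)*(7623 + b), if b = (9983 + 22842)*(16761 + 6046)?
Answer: -22912353615790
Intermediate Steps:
b = 748639775 (b = 32825*22807 = 748639775)
(-48076 + 17471)*(7623 + b) = (-48076 + 17471)*(7623 + 748639775) = -30605*748647398 = -22912353615790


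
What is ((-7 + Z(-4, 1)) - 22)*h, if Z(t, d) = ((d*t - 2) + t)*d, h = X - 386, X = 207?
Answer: 6981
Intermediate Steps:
h = -179 (h = 207 - 386 = -179)
Z(t, d) = d*(-2 + t + d*t) (Z(t, d) = ((-2 + d*t) + t)*d = (-2 + t + d*t)*d = d*(-2 + t + d*t))
((-7 + Z(-4, 1)) - 22)*h = ((-7 + 1*(-2 - 4 + 1*(-4))) - 22)*(-179) = ((-7 + 1*(-2 - 4 - 4)) - 22)*(-179) = ((-7 + 1*(-10)) - 22)*(-179) = ((-7 - 10) - 22)*(-179) = (-17 - 22)*(-179) = -39*(-179) = 6981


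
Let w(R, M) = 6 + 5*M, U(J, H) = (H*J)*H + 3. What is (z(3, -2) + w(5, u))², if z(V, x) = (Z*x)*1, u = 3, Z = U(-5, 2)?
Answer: 3025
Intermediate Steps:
U(J, H) = 3 + J*H² (U(J, H) = J*H² + 3 = 3 + J*H²)
Z = -17 (Z = 3 - 5*2² = 3 - 5*4 = 3 - 20 = -17)
z(V, x) = -17*x (z(V, x) = -17*x*1 = -17*x)
(z(3, -2) + w(5, u))² = (-17*(-2) + (6 + 5*3))² = (34 + (6 + 15))² = (34 + 21)² = 55² = 3025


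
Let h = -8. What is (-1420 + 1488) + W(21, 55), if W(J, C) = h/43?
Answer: 2916/43 ≈ 67.814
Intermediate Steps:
W(J, C) = -8/43
(-1420 + 1488) + W(21, 55) = (-1420 + 1488) - 8/43 = 68 - 8/43 = 2916/43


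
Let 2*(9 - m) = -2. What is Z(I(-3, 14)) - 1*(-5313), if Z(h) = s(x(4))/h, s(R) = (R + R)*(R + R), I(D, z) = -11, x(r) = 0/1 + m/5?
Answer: 58427/11 ≈ 5311.5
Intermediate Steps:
m = 10 (m = 9 - 1/2*(-2) = 9 + 1 = 10)
x(r) = 2 (x(r) = 0/1 + 10/5 = 0*1 + 10*(1/5) = 0 + 2 = 2)
s(R) = 4*R**2 (s(R) = (2*R)*(2*R) = 4*R**2)
Z(h) = 16/h (Z(h) = (4*2**2)/h = (4*4)/h = 16/h)
Z(I(-3, 14)) - 1*(-5313) = 16/(-11) - 1*(-5313) = 16*(-1/11) + 5313 = -16/11 + 5313 = 58427/11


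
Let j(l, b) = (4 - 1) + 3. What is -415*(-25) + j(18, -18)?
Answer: 10381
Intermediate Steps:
j(l, b) = 6 (j(l, b) = 3 + 3 = 6)
-415*(-25) + j(18, -18) = -415*(-25) + 6 = 10375 + 6 = 10381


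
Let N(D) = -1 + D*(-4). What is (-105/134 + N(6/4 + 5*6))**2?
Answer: 293197129/17956 ≈ 16329.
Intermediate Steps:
N(D) = -1 - 4*D
(-105/134 + N(6/4 + 5*6))**2 = (-105/134 + (-1 - 4*(6/4 + 5*6)))**2 = (-105*1/134 + (-1 - 4*(6*(1/4) + 30)))**2 = (-105/134 + (-1 - 4*(3/2 + 30)))**2 = (-105/134 + (-1 - 4*63/2))**2 = (-105/134 + (-1 - 126))**2 = (-105/134 - 127)**2 = (-17123/134)**2 = 293197129/17956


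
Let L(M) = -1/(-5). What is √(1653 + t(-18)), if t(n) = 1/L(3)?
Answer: √1658 ≈ 40.719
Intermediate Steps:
L(M) = ⅕ (L(M) = -1*(-⅕) = ⅕)
t(n) = 5 (t(n) = 1/(⅕) = 5)
√(1653 + t(-18)) = √(1653 + 5) = √1658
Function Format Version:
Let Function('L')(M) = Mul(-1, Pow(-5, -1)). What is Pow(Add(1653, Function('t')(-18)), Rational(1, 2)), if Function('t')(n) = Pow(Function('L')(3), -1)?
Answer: Pow(1658, Rational(1, 2)) ≈ 40.719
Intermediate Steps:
Function('L')(M) = Rational(1, 5) (Function('L')(M) = Mul(-1, Rational(-1, 5)) = Rational(1, 5))
Function('t')(n) = 5 (Function('t')(n) = Pow(Rational(1, 5), -1) = 5)
Pow(Add(1653, Function('t')(-18)), Rational(1, 2)) = Pow(Add(1653, 5), Rational(1, 2)) = Pow(1658, Rational(1, 2))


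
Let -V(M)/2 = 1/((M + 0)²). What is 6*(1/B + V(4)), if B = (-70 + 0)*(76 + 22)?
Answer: -5151/6860 ≈ -0.75087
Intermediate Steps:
V(M) = -2/M² (V(M) = -2/(M + 0)² = -2/M²)
B = -6860 (B = -70*98 = -6860)
6*(1/B + V(4)) = 6*(1/(-6860) - 2/4²) = 6*(-1/6860 - 2*1/16) = 6*(-1/6860 - ⅛) = 6*(-1717/13720) = -5151/6860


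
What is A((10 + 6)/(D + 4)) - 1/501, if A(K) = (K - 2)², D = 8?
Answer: 665/1503 ≈ 0.44245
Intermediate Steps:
A(K) = (-2 + K)²
A((10 + 6)/(D + 4)) - 1/501 = (-2 + (10 + 6)/(8 + 4))² - 1/501 = (-2 + 16/12)² - 1*1/501 = (-2 + 16*(1/12))² - 1/501 = (-2 + 4/3)² - 1/501 = (-⅔)² - 1/501 = 4/9 - 1/501 = 665/1503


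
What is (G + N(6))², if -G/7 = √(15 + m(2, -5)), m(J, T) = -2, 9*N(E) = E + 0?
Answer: 5737/9 - 28*√13/3 ≈ 603.79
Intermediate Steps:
N(E) = E/9 (N(E) = (E + 0)/9 = E/9)
G = -7*√13 (G = -7*√(15 - 2) = -7*√13 ≈ -25.239)
(G + N(6))² = (-7*√13 + (⅑)*6)² = (-7*√13 + ⅔)² = (⅔ - 7*√13)²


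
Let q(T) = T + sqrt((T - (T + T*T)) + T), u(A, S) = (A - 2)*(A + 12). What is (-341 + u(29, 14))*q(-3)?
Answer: -2298 + 1532*I*sqrt(3) ≈ -2298.0 + 2653.5*I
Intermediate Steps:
u(A, S) = (-2 + A)*(12 + A)
q(T) = T + sqrt(T - T**2) (q(T) = T + sqrt((T - (T + T**2)) + T) = T + sqrt((T + (-T - T**2)) + T) = T + sqrt(-T**2 + T) = T + sqrt(T - T**2))
(-341 + u(29, 14))*q(-3) = (-341 + (-24 + 29**2 + 10*29))*(-3 + sqrt(-3*(1 - 1*(-3)))) = (-341 + (-24 + 841 + 290))*(-3 + sqrt(-3*(1 + 3))) = (-341 + 1107)*(-3 + sqrt(-3*4)) = 766*(-3 + sqrt(-12)) = 766*(-3 + 2*I*sqrt(3)) = -2298 + 1532*I*sqrt(3)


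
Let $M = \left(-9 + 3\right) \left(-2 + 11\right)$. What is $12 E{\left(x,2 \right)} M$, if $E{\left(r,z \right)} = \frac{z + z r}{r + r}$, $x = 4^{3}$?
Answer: $- \frac{5265}{8} \approx -658.13$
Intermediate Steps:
$x = 64$
$M = -54$ ($M = \left(-6\right) 9 = -54$)
$E{\left(r,z \right)} = \frac{z + r z}{2 r}$
$12 E{\left(x,2 \right)} M = 12 \cdot \frac{1}{2} \cdot 2 \cdot \frac{1}{64} \left(1 + 64\right) \left(-54\right) = 12 \cdot \frac{1}{2} \cdot 2 \cdot \frac{1}{64} \cdot 65 \left(-54\right) = 12 \cdot \frac{65}{64} \left(-54\right) = \frac{195}{16} \left(-54\right) = - \frac{5265}{8}$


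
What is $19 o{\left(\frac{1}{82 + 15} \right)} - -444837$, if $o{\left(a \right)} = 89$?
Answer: $446528$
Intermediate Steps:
$19 o{\left(\frac{1}{82 + 15} \right)} - -444837 = 19 \cdot 89 - -444837 = 1691 + 444837 = 446528$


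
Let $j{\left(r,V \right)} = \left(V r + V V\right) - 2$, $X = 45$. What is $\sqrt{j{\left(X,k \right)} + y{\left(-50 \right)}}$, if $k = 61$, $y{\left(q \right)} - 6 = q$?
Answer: $2 \sqrt{1605} \approx 80.125$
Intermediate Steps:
$y{\left(q \right)} = 6 + q$
$j{\left(r,V \right)} = -2 + V^{2} + V r$ ($j{\left(r,V \right)} = \left(V r + V^{2}\right) - 2 = \left(V^{2} + V r\right) - 2 = -2 + V^{2} + V r$)
$\sqrt{j{\left(X,k \right)} + y{\left(-50 \right)}} = \sqrt{\left(-2 + 61^{2} + 61 \cdot 45\right) + \left(6 - 50\right)} = \sqrt{\left(-2 + 3721 + 2745\right) - 44} = \sqrt{6464 - 44} = \sqrt{6420} = 2 \sqrt{1605}$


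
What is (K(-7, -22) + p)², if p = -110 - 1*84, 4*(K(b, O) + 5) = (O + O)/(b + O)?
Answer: 33177600/841 ≈ 39450.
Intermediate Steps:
K(b, O) = -5 + O/(2*(O + b)) (K(b, O) = -5 + ((O + O)/(b + O))/4 = -5 + ((2*O)/(O + b))/4 = -5 + (2*O/(O + b))/4 = -5 + O/(2*(O + b)))
p = -194 (p = -110 - 84 = -194)
(K(-7, -22) + p)² = ((-5*(-7) - 9/2*(-22))/(-22 - 7) - 194)² = ((35 + 99)/(-29) - 194)² = (-1/29*134 - 194)² = (-134/29 - 194)² = (-5760/29)² = 33177600/841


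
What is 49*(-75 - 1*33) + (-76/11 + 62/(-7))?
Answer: -408698/77 ≈ -5307.8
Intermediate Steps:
49*(-75 - 1*33) + (-76/11 + 62/(-7)) = 49*(-75 - 33) + (-76*1/11 + 62*(-⅐)) = 49*(-108) + (-76/11 - 62/7) = -5292 - 1214/77 = -408698/77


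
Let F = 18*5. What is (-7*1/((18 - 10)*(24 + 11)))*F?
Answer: -9/4 ≈ -2.2500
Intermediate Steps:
F = 90
(-7*1/((18 - 10)*(24 + 11)))*F = -7*1/((18 - 10)*(24 + 11))*90 = -7/(8*35)*90 = -7/280*90 = -7*1/280*90 = -1/40*90 = -9/4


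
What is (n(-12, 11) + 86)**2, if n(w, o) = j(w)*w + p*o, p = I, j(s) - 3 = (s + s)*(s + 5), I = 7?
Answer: 3568321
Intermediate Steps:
j(s) = 3 + 2*s*(5 + s) (j(s) = 3 + (s + s)*(s + 5) = 3 + (2*s)*(5 + s) = 3 + 2*s*(5 + s))
p = 7
n(w, o) = 7*o + w*(3 + 2*w**2 + 10*w) (n(w, o) = (3 + 2*w**2 + 10*w)*w + 7*o = w*(3 + 2*w**2 + 10*w) + 7*o = 7*o + w*(3 + 2*w**2 + 10*w))
(n(-12, 11) + 86)**2 = ((7*11 - 12*(3 + 2*(-12)**2 + 10*(-12))) + 86)**2 = ((77 - 12*(3 + 2*144 - 120)) + 86)**2 = ((77 - 12*(3 + 288 - 120)) + 86)**2 = ((77 - 12*171) + 86)**2 = ((77 - 2052) + 86)**2 = (-1975 + 86)**2 = (-1889)**2 = 3568321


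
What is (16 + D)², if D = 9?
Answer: 625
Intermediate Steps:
(16 + D)² = (16 + 9)² = 25² = 625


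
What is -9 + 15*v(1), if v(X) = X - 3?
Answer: -39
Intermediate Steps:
v(X) = -3 + X
-9 + 15*v(1) = -9 + 15*(-3 + 1) = -9 + 15*(-2) = -9 - 30 = -39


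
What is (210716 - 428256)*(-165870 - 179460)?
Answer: 75123088200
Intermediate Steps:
(210716 - 428256)*(-165870 - 179460) = -217540*(-345330) = 75123088200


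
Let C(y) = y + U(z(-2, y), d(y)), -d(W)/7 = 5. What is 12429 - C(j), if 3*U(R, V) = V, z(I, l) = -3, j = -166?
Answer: 37820/3 ≈ 12607.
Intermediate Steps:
d(W) = -35 (d(W) = -7*5 = -35)
U(R, V) = V/3
C(y) = -35/3 + y (C(y) = y + (1/3)*(-35) = y - 35/3 = -35/3 + y)
12429 - C(j) = 12429 - (-35/3 - 166) = 12429 - 1*(-533/3) = 12429 + 533/3 = 37820/3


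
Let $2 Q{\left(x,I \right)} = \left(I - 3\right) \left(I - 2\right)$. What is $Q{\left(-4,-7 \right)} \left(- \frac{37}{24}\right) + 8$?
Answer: $- \frac{491}{8} \approx -61.375$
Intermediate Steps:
$Q{\left(x,I \right)} = \frac{\left(-3 + I\right) \left(-2 + I\right)}{2}$ ($Q{\left(x,I \right)} = \frac{\left(I - 3\right) \left(I - 2\right)}{2} = \frac{\left(-3 + I\right) \left(-2 + I\right)}{2}$)
$Q{\left(-4,-7 \right)} \left(- \frac{37}{24}\right) + 8 = \left(3 + \frac{\left(-7\right)^{2}}{2} - - \frac{35}{2}\right) \left(- \frac{37}{24}\right) + 8 = \left(3 + \frac{1}{2} \cdot 49 + \frac{35}{2}\right) \left(\left(-37\right) \frac{1}{24}\right) + 8 = \left(3 + \frac{49}{2} + \frac{35}{2}\right) \left(- \frac{37}{24}\right) + 8 = 45 \left(- \frac{37}{24}\right) + 8 = - \frac{555}{8} + 8 = - \frac{491}{8}$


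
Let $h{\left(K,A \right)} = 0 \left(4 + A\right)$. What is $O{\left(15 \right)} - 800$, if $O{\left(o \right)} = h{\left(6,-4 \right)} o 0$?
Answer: $-800$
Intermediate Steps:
$h{\left(K,A \right)} = 0$
$O{\left(o \right)} = 0$ ($O{\left(o \right)} = 0 o 0 = 0 \cdot 0 = 0$)
$O{\left(15 \right)} - 800 = 0 - 800 = -800$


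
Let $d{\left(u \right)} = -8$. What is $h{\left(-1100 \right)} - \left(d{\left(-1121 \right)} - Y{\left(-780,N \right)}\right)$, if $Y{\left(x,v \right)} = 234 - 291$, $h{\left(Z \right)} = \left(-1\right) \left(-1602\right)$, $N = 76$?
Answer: $1553$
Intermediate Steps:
$h{\left(Z \right)} = 1602$
$Y{\left(x,v \right)} = -57$
$h{\left(-1100 \right)} - \left(d{\left(-1121 \right)} - Y{\left(-780,N \right)}\right) = 1602 - \left(-8 - -57\right) = 1602 - \left(-8 + 57\right) = 1602 - 49 = 1553$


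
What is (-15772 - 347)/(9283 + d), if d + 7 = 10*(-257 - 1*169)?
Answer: -5373/1672 ≈ -3.2135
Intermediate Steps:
d = -4267 (d = -7 + 10*(-257 - 1*169) = -7 + 10*(-257 - 169) = -7 + 10*(-426) = -7 - 4260 = -4267)
(-15772 - 347)/(9283 + d) = (-15772 - 347)/(9283 - 4267) = -16119/5016 = -16119*1/5016 = -5373/1672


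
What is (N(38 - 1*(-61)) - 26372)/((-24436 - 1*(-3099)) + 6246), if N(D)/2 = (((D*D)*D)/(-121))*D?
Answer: 1614134/15091 ≈ 106.96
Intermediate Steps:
N(D) = -2*D⁴/121 (N(D) = 2*((((D*D)*D)/(-121))*D) = 2*(((D²*D)*(-1/121))*D) = 2*((D³*(-1/121))*D) = 2*((-D³/121)*D) = 2*(-D⁴/121) = -2*D⁴/121)
(N(38 - 1*(-61)) - 26372)/((-24436 - 1*(-3099)) + 6246) = (-2*(38 - 1*(-61))⁴/121 - 26372)/((-24436 - 1*(-3099)) + 6246) = (-2*(38 + 61)⁴/121 - 26372)/((-24436 + 3099) + 6246) = (-2/121*99⁴ - 26372)/(-21337 + 6246) = (-2/121*96059601 - 26372)/(-15091) = (-1587762 - 26372)*(-1/15091) = -1614134*(-1/15091) = 1614134/15091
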